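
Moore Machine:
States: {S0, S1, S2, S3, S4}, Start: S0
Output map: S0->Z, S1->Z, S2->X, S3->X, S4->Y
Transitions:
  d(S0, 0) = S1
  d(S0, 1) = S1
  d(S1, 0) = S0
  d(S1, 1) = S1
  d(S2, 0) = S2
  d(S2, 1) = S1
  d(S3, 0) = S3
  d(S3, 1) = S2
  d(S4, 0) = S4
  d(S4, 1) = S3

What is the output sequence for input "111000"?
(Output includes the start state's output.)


Start: S0 (output Z)
  --1--> S1 (output Z)
  --1--> S1 (output Z)
  --1--> S1 (output Z)
  --0--> S0 (output Z)
  --0--> S1 (output Z)
  --0--> S0 (output Z)

"ZZZZZZZ"


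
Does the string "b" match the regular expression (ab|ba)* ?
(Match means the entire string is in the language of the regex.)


|string| = 1; first = 'b'; last = 'b'

No, "b" does not match (ab|ba)*


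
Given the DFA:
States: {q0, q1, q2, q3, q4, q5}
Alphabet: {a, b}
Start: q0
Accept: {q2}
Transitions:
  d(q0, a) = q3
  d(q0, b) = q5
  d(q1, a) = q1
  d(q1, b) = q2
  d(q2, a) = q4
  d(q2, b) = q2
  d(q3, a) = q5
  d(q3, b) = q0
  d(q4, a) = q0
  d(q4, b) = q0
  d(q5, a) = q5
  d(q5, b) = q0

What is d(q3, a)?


Looking up transition d(q3, a)

q5


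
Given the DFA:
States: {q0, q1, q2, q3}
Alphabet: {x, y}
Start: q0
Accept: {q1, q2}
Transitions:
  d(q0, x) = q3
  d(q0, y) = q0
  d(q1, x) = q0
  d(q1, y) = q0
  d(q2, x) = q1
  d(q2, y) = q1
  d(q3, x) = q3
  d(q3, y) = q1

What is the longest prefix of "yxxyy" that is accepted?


Run the DFA, marking each prefix where the state is accepting:
  "" -> q0 [reject]
  "y" -> q0 [reject]
  "yx" -> q3 [reject]
  "yxx" -> q3 [reject]
  "yxxy" -> q1 [accept]
  "yxxyy" -> q0 [reject]

"yxxy"


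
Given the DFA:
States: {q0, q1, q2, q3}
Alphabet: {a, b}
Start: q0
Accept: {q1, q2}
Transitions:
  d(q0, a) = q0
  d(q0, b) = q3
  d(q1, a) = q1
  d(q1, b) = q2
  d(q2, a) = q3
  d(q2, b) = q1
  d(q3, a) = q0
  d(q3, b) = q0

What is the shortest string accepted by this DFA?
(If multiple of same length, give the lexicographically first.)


BFS by string length (lex-first path to each state shown):
  len 0: q0<-""
  len 1: q0<-"a", q3<-"b"
  len 2: q0<-"aa", q3<-"ab"
  len 3: q0<-"aaa", q3<-"aab"
  len 4: q0<-"aaaa", q3<-"aaab"
  len 5: q0<-"aaaaa", q3<-"aaaab"
  len 6: q0<-"aaaaaa", q3<-"aaaaab"
  len 7: q0<-"aaaaaaa", q3<-"aaaaaab"
  len 8: q0<-"aaaaaaaa", q3<-"aaaaaaab"

No string accepted (empty language)


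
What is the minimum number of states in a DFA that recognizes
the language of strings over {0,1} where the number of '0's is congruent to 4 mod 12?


States track (count of '0') mod 12.
Need 12 states: one per remainder 0..11; accept = remainder 4.

12


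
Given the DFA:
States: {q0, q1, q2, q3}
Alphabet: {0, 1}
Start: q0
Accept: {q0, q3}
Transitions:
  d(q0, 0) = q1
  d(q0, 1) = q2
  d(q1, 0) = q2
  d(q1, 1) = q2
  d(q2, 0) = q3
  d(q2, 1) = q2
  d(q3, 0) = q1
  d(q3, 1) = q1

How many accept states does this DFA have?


Accept states listed: {q0, q3}
Counting: q0(1) q3(2)

2


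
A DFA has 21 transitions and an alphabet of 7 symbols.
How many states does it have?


Each state has exactly one transition per symbol.
states = transitions / |alphabet| = 21 / 7 = 3

3


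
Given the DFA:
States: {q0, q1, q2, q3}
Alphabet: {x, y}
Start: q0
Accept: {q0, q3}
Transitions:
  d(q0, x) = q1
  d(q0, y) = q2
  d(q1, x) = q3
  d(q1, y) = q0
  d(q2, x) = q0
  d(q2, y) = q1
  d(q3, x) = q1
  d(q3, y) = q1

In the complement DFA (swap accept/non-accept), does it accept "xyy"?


Trace: q0 -> q1 -> q0 -> q2
Final: q2
Original accept: {q0, q3}
Complement: q2 is not in original accept

Yes, complement accepts (original rejects)


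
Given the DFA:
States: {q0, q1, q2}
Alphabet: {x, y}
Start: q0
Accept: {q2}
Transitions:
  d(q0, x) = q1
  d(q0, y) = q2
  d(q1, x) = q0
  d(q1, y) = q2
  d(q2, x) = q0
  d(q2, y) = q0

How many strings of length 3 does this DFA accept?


Enumerating all length-3 strings:
  "xxx" -> q1 [reject]
  "xxy" -> q2 [accept]
  "xyx" -> q0 [reject]
  "xyy" -> q0 [reject]
  "yxx" -> q1 [reject]
  "yxy" -> q2 [accept]
  "yyx" -> q1 [reject]
  "yyy" -> q2 [accept]

3 out of 8


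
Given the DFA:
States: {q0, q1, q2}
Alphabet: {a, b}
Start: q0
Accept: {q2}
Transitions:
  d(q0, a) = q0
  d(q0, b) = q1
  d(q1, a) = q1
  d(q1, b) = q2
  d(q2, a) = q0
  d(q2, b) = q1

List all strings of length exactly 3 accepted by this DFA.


All strings of length 3: 8 total
Accepted: 2

"abb", "bab"


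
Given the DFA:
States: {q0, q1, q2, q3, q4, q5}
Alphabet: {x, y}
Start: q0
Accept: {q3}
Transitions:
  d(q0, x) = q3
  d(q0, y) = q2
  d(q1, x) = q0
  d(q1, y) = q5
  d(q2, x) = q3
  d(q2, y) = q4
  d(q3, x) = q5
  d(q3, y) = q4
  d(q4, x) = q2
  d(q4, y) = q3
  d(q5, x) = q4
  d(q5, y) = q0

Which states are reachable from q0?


BFS from q0:
  layer 0: {q0}
  layer 1: {q2, q3}
  layer 2: {q4, q5}

{q0, q2, q3, q4, q5}


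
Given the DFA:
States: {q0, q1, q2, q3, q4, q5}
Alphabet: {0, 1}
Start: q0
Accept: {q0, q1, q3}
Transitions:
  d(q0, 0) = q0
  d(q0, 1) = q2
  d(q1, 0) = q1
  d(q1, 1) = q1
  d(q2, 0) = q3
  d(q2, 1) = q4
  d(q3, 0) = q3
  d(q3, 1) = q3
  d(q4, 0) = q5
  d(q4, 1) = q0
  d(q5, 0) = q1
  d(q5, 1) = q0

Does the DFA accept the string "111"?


Trace: q0 -> q2 -> q4 -> q0
Final state: q0
Accept states: {q0, q1, q3}

Yes, accepted (final state q0 is an accept state)


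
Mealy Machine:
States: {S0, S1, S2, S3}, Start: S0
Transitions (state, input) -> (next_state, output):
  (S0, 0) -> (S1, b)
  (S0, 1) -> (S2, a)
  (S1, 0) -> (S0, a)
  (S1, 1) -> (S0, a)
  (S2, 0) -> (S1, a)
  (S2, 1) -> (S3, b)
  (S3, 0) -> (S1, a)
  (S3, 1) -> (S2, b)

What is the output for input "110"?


Step-by-step:
  (S0, 1) -> (S2, a)
  (S2, 1) -> (S3, b)
  (S3, 0) -> (S1, a)

"aba"


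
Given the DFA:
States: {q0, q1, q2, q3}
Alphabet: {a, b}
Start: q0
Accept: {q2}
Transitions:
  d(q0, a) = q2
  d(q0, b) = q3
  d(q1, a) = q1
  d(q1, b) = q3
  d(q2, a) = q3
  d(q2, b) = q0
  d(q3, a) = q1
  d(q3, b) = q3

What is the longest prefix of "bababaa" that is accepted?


Run the DFA, marking each prefix where the state is accepting:
  "" -> q0 [reject]
  "b" -> q3 [reject]
  "ba" -> q1 [reject]
  "bab" -> q3 [reject]
  "baba" -> q1 [reject]
  "babab" -> q3 [reject]
  "bababa" -> q1 [reject]
  "bababaa" -> q1 [reject]

No prefix is accepted


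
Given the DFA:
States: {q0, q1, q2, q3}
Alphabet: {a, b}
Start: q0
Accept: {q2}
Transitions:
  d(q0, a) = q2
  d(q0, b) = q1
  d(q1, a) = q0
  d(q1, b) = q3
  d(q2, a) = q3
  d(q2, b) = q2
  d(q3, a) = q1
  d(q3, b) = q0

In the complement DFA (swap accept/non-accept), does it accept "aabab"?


Trace: q0 -> q2 -> q3 -> q0 -> q2 -> q2
Final: q2
Original accept: {q2}
Complement: q2 is in original accept

No, complement rejects (original accepts)


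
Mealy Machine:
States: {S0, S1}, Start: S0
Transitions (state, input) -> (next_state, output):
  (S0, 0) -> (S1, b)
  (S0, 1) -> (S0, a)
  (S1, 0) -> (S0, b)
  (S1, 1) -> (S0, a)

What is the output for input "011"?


Step-by-step:
  (S0, 0) -> (S1, b)
  (S1, 1) -> (S0, a)
  (S0, 1) -> (S0, a)

"baa"


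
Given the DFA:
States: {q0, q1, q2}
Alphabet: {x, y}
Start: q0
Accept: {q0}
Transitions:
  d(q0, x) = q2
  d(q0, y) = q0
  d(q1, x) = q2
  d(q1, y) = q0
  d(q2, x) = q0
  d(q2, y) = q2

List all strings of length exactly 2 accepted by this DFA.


All strings of length 2: 4 total
Accepted: 2

"xx", "yy"


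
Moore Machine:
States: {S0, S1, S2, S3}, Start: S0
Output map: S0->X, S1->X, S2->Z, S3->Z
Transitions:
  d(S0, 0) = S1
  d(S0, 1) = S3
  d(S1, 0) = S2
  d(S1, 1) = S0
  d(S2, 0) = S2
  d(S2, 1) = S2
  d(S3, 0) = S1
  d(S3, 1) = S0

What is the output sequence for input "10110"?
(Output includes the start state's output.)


Start: S0 (output X)
  --1--> S3 (output Z)
  --0--> S1 (output X)
  --1--> S0 (output X)
  --1--> S3 (output Z)
  --0--> S1 (output X)

"XZXXZX"


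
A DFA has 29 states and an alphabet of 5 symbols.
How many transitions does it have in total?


Each state has exactly one transition per symbol.
29 * 5 = 145

145


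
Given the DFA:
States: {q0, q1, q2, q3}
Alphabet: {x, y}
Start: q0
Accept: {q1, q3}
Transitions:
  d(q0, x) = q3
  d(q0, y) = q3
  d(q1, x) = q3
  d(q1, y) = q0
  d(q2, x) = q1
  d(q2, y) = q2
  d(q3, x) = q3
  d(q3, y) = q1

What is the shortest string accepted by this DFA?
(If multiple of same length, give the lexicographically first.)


BFS by string length (lex-first path to each state shown):
  len 0: q0<-""
  len 1: q3<-"x"
Found accept state at length 1.

"x"


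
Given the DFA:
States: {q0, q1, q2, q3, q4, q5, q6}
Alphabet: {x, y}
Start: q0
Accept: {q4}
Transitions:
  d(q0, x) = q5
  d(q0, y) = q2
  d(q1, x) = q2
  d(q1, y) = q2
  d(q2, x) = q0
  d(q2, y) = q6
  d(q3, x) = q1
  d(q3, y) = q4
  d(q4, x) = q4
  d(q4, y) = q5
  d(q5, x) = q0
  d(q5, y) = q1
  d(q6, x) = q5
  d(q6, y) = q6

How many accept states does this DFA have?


Accept states listed: {q4}
Counting: q4(1)

1


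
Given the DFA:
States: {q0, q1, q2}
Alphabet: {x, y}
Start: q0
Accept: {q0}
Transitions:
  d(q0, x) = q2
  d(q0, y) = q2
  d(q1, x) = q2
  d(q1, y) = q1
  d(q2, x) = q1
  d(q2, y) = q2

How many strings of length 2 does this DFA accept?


Enumerating all length-2 strings:
  "xx" -> q1 [reject]
  "xy" -> q2 [reject]
  "yx" -> q1 [reject]
  "yy" -> q2 [reject]

0 out of 4


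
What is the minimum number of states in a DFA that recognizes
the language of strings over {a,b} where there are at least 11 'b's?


States: count = 0, 1, ..., 10, and a final '>= 11' state.
Total: 11 + 1 = 12. Accept = '>= 11' state.

12


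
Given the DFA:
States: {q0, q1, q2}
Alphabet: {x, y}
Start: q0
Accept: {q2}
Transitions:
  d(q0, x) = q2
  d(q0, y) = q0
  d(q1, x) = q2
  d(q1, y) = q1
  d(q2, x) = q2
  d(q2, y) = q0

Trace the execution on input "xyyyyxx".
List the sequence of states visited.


Input: xyyyyxx
d(q0, x) = q2
d(q2, y) = q0
d(q0, y) = q0
d(q0, y) = q0
d(q0, y) = q0
d(q0, x) = q2
d(q2, x) = q2


q0 -> q2 -> q0 -> q0 -> q0 -> q0 -> q2 -> q2


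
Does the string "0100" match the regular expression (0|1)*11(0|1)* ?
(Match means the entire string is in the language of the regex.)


|string| = 4; first = '0'; last = '0'

No, "0100" does not match (0|1)*11(0|1)*


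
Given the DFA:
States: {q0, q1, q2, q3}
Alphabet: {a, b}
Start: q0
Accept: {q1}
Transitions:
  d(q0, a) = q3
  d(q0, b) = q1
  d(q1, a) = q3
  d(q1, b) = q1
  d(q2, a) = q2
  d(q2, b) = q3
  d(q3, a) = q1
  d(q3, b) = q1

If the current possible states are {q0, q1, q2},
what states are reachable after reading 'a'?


Apply transition on 'a' from each current state:
  d(q0, a) = q3
  d(q1, a) = q3
  d(q2, a) = q2

{q2, q3}


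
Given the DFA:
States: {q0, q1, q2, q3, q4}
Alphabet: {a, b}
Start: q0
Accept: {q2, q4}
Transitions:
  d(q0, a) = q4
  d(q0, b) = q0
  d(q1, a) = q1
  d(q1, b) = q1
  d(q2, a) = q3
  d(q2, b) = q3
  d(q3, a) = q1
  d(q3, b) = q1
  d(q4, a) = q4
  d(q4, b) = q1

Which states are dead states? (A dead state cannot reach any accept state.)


Forward reachability from each state:
  q0 -> reaches accept state q4 (live)
  q1 -> reaches {q1}, no accept state (dead)
  q2 -> reaches accept state q2 (live)
  q3 -> reaches {q1, q3}, no accept state (dead)
  q4 -> reaches accept state q4 (live)

{q1, q3}


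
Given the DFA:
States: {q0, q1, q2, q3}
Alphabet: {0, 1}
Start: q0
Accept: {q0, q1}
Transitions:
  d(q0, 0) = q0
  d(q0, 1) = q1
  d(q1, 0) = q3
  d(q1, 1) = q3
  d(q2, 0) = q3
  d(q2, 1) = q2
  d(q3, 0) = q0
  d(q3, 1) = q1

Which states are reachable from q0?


BFS from q0:
  layer 0: {q0}
  layer 1: {q1}
  layer 2: {q3}

{q0, q1, q3}


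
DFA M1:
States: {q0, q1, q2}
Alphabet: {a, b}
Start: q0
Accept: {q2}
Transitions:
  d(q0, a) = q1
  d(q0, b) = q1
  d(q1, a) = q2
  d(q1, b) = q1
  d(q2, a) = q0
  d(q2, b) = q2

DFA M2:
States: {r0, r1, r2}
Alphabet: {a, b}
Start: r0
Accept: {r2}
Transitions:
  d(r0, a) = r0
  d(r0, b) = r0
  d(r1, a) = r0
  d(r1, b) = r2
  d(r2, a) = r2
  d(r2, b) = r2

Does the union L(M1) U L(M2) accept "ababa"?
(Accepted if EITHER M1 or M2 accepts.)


M1: final=q0 accepted=False
M2: final=r0 accepted=False

No, union rejects (neither accepts)


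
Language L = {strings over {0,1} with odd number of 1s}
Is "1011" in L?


count('1') = 3; 3 mod 2 = 1

Yes, "1011" is in L


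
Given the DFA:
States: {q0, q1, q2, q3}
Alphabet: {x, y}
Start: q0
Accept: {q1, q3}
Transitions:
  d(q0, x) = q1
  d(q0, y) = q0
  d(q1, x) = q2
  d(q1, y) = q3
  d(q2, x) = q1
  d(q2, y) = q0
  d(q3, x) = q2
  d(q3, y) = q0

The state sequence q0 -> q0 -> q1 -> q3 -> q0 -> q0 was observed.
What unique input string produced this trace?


Trace back each transition to find the symbol:
  q0 --[y]--> q0
  q0 --[x]--> q1
  q1 --[y]--> q3
  q3 --[y]--> q0
  q0 --[y]--> q0

"yxyyy"


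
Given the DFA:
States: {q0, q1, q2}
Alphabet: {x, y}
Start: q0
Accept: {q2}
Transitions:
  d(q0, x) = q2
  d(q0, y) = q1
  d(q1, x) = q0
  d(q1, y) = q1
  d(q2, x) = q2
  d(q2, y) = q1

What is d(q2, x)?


Looking up transition d(q2, x)

q2


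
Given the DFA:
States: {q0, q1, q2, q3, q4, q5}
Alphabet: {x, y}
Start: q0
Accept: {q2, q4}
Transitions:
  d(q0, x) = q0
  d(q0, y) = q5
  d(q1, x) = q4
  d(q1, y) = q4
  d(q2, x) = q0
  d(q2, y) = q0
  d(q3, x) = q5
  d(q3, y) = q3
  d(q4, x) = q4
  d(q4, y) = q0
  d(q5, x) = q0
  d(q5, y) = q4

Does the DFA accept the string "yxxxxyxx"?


Trace: q0 -> q5 -> q0 -> q0 -> q0 -> q0 -> q5 -> q0 -> q0
Final state: q0
Accept states: {q2, q4}

No, rejected (final state q0 is not an accept state)


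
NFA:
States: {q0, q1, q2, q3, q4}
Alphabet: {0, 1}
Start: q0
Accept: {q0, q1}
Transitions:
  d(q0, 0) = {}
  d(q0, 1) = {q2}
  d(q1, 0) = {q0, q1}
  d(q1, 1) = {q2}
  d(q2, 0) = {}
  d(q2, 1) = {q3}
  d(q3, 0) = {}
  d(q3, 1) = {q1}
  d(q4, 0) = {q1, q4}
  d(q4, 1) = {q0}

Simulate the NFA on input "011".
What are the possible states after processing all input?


Start: {q0}
  --0--> {}
  --1--> {}
  --1--> {}

{} (empty set, no valid transitions)


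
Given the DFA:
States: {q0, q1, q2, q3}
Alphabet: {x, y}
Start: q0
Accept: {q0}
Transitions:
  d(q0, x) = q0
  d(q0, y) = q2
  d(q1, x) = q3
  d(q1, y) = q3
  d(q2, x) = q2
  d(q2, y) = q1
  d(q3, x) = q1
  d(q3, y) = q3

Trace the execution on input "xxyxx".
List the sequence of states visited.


Input: xxyxx
d(q0, x) = q0
d(q0, x) = q0
d(q0, y) = q2
d(q2, x) = q2
d(q2, x) = q2


q0 -> q0 -> q0 -> q2 -> q2 -> q2


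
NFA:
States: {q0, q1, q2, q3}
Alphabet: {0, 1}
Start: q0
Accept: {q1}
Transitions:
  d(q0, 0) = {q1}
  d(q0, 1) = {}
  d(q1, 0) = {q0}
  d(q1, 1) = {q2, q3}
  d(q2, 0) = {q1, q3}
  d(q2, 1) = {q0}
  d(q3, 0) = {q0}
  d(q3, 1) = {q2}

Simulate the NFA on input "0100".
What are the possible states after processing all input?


Start: {q0}
  --0--> {q1}
  --1--> {q2, q3}
  --0--> {q0, q1, q3}
  --0--> {q0, q1}

{q0, q1}


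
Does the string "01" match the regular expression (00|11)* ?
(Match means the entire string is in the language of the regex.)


|string| = 2; first = '0'; last = '1'

No, "01" does not match (00|11)*


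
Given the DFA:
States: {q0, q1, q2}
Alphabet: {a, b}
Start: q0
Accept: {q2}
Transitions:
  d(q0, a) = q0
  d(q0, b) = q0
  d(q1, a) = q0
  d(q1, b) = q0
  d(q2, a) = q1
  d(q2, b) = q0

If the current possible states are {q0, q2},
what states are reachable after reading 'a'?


Apply transition on 'a' from each current state:
  d(q0, a) = q0
  d(q2, a) = q1

{q0, q1}


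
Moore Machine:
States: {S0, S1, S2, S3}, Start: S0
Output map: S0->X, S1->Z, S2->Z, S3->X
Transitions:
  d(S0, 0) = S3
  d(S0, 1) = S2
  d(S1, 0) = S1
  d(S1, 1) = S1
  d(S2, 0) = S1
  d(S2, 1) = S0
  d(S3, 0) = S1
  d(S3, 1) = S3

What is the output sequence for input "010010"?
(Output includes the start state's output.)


Start: S0 (output X)
  --0--> S3 (output X)
  --1--> S3 (output X)
  --0--> S1 (output Z)
  --0--> S1 (output Z)
  --1--> S1 (output Z)
  --0--> S1 (output Z)

"XXXZZZZ"


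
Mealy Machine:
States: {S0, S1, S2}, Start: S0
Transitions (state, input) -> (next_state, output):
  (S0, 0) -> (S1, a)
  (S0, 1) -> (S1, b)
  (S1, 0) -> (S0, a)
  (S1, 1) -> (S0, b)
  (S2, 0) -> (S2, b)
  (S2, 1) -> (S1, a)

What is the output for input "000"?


Step-by-step:
  (S0, 0) -> (S1, a)
  (S1, 0) -> (S0, a)
  (S0, 0) -> (S1, a)

"aaa"


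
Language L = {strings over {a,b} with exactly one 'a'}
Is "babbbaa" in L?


count('a') = 3

No, "babbbaa" is not in L


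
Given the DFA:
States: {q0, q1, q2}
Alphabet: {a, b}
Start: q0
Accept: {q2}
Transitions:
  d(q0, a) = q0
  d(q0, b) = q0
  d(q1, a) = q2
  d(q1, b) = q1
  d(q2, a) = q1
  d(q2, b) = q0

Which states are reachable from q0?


BFS from q0:
  layer 0: {q0}

{q0}


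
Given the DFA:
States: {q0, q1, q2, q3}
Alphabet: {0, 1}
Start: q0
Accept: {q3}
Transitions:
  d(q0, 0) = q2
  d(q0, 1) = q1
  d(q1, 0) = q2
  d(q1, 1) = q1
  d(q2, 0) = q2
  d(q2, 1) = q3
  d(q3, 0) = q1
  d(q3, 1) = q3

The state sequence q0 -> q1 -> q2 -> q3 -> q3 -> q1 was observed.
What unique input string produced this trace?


Trace back each transition to find the symbol:
  q0 --[1]--> q1
  q1 --[0]--> q2
  q2 --[1]--> q3
  q3 --[1]--> q3
  q3 --[0]--> q1

"10110"


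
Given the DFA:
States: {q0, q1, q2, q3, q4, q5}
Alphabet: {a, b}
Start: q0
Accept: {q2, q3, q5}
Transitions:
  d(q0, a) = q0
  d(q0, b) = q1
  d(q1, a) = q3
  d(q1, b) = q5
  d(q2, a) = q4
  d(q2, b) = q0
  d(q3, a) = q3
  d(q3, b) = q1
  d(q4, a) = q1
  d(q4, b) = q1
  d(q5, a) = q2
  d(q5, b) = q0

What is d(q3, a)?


Looking up transition d(q3, a)

q3


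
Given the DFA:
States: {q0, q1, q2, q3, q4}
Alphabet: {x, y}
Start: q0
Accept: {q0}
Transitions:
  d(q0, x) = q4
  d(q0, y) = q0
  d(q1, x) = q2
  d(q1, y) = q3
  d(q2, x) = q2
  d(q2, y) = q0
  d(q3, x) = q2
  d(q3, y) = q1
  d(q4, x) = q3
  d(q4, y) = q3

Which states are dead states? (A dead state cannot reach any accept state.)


Forward reachability from each state:
  q0 -> reaches accept state q0 (live)
  q1 -> reaches accept state q0 (live)
  q2 -> reaches accept state q0 (live)
  q3 -> reaches accept state q0 (live)
  q4 -> reaches accept state q0 (live)

None (all states can reach an accept state)


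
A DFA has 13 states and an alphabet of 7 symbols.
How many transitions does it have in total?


Each state has exactly one transition per symbol.
13 * 7 = 91

91


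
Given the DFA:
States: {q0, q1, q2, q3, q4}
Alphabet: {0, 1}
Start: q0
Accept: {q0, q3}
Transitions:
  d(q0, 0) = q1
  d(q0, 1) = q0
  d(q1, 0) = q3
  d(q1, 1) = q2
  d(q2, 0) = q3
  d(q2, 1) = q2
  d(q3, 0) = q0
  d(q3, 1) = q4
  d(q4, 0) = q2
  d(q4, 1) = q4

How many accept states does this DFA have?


Accept states listed: {q0, q3}
Counting: q0(1) q3(2)

2


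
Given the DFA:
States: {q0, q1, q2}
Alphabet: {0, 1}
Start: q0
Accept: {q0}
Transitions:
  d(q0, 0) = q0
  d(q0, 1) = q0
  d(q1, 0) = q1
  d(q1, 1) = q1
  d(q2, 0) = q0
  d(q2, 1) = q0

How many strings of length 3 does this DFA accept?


Enumerating all length-3 strings:
  "000" -> q0 [accept]
  "001" -> q0 [accept]
  "010" -> q0 [accept]
  "011" -> q0 [accept]
  "100" -> q0 [accept]
  "101" -> q0 [accept]
  "110" -> q0 [accept]
  "111" -> q0 [accept]

8 out of 8


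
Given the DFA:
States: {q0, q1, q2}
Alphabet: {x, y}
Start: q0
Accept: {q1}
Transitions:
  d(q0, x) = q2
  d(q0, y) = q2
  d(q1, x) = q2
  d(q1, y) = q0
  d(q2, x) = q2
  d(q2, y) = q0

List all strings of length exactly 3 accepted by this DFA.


All strings of length 3: 8 total
Accepted: 0

None


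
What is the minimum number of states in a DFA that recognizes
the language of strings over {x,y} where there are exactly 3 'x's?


States: count = 0, 1, ..., 3 (that's 4 states), plus a dead state for count > 3.
Total: 4 + 1 = 5. Accept = count-3 state.

5


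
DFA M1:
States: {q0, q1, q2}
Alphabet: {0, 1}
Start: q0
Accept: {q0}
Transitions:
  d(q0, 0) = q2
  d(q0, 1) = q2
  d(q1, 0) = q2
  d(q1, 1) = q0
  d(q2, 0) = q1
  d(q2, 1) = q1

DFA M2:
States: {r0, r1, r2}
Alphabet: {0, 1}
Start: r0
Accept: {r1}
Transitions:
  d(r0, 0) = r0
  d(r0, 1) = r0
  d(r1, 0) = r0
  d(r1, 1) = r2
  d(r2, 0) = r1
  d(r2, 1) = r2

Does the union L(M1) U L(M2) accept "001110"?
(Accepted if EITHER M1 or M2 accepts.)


M1: final=q2 accepted=False
M2: final=r0 accepted=False

No, union rejects (neither accepts)


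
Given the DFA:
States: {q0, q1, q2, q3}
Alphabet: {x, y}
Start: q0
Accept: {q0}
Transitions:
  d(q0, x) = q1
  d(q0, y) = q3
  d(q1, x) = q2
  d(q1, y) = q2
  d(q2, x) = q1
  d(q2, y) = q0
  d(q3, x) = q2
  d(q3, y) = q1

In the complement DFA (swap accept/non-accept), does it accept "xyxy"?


Trace: q0 -> q1 -> q2 -> q1 -> q2
Final: q2
Original accept: {q0}
Complement: q2 is not in original accept

Yes, complement accepts (original rejects)


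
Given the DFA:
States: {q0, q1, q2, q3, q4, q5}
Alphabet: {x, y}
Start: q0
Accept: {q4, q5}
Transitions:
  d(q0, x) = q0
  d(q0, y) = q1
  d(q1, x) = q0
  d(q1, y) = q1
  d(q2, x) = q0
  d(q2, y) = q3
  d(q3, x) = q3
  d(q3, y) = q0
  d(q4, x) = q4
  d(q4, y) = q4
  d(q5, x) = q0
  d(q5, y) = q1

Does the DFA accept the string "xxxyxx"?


Trace: q0 -> q0 -> q0 -> q0 -> q1 -> q0 -> q0
Final state: q0
Accept states: {q4, q5}

No, rejected (final state q0 is not an accept state)


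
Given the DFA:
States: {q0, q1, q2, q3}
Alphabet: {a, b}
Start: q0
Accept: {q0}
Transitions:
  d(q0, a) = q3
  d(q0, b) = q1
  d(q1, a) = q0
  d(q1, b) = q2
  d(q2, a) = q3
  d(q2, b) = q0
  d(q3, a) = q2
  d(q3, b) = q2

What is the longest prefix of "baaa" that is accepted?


Run the DFA, marking each prefix where the state is accepting:
  "" -> q0 [accept]
  "b" -> q1 [reject]
  "ba" -> q0 [accept]
  "baa" -> q3 [reject]
  "baaa" -> q2 [reject]

"ba"


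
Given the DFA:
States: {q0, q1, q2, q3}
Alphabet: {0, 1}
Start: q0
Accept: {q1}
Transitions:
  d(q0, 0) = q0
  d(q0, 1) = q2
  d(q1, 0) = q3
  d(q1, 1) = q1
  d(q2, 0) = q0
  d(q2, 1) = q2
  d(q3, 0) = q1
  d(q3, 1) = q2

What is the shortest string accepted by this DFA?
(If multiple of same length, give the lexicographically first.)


BFS by string length (lex-first path to each state shown):
  len 0: q0<-""
  len 1: q0<-"0", q2<-"1"
  len 2: q0<-"00", q2<-"01"
  len 3: q0<-"000", q2<-"001"
  len 4: q0<-"0000", q2<-"0001"
  len 5: q0<-"00000", q2<-"00001"
  len 6: q0<-"000000", q2<-"000001"
  len 7: q0<-"0000000", q2<-"0000001"
  len 8: q0<-"00000000", q2<-"00000001"

No string accepted (empty language)


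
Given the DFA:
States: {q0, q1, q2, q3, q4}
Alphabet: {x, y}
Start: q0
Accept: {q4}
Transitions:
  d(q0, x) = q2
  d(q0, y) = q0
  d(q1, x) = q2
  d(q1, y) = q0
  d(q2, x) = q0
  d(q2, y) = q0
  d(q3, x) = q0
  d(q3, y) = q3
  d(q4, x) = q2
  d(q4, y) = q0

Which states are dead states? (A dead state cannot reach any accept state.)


Forward reachability from each state:
  q0 -> reaches {q0, q2}, no accept state (dead)
  q1 -> reaches {q0, q1, q2}, no accept state (dead)
  q2 -> reaches {q0, q2}, no accept state (dead)
  q3 -> reaches {q0, q2, q3}, no accept state (dead)
  q4 -> reaches accept state q4 (live)

{q0, q1, q2, q3}


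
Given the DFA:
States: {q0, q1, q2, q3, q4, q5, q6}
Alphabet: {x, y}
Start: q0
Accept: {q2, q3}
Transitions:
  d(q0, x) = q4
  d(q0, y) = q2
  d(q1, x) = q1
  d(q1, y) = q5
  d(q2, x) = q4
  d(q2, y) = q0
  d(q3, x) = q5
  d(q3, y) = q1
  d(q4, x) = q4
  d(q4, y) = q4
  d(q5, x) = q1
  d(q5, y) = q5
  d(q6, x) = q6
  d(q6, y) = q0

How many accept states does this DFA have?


Accept states listed: {q2, q3}
Counting: q2(1) q3(2)

2


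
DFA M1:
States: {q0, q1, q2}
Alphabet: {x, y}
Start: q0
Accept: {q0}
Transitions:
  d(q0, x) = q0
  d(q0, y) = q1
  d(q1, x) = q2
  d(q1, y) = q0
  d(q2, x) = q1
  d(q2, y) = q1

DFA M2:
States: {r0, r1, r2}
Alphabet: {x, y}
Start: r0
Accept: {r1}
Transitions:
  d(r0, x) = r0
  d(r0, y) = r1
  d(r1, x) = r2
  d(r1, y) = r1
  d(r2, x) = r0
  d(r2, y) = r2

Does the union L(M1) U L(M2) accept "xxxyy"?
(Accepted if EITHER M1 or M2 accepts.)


M1: final=q0 accepted=True
M2: final=r1 accepted=True

Yes, union accepts


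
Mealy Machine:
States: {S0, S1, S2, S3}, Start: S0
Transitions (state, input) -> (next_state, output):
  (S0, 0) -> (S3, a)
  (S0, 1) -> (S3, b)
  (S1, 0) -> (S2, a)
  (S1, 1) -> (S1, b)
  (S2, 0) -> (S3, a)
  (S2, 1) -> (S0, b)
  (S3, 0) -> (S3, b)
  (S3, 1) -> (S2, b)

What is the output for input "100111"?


Step-by-step:
  (S0, 1) -> (S3, b)
  (S3, 0) -> (S3, b)
  (S3, 0) -> (S3, b)
  (S3, 1) -> (S2, b)
  (S2, 1) -> (S0, b)
  (S0, 1) -> (S3, b)

"bbbbbb"


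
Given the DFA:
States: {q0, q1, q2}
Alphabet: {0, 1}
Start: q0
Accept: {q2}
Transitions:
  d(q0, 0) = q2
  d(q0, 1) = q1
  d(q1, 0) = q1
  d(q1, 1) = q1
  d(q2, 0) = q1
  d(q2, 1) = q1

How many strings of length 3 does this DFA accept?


Enumerating all length-3 strings:
  "000" -> q1 [reject]
  "001" -> q1 [reject]
  "010" -> q1 [reject]
  "011" -> q1 [reject]
  "100" -> q1 [reject]
  "101" -> q1 [reject]
  "110" -> q1 [reject]
  "111" -> q1 [reject]

0 out of 8


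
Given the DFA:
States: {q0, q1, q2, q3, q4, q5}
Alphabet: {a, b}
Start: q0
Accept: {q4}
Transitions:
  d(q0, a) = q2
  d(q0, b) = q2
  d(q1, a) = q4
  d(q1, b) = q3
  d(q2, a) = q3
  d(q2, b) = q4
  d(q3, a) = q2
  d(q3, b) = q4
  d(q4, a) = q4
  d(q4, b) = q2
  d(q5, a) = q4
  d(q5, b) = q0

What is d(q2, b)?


Looking up transition d(q2, b)

q4


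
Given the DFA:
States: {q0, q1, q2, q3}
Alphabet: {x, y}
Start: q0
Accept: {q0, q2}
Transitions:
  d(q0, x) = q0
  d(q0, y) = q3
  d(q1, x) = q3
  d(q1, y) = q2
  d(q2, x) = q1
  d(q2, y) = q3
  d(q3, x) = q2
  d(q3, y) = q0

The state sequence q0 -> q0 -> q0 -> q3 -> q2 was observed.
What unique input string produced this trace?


Trace back each transition to find the symbol:
  q0 --[x]--> q0
  q0 --[x]--> q0
  q0 --[y]--> q3
  q3 --[x]--> q2

"xxyx"


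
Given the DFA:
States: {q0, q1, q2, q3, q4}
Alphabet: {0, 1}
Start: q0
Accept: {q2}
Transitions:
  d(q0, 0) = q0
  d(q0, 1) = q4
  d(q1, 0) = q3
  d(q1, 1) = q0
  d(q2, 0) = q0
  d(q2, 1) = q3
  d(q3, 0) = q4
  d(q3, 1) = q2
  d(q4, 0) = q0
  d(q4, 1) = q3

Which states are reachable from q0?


BFS from q0:
  layer 0: {q0}
  layer 1: {q4}
  layer 2: {q3}
  layer 3: {q2}

{q0, q2, q3, q4}


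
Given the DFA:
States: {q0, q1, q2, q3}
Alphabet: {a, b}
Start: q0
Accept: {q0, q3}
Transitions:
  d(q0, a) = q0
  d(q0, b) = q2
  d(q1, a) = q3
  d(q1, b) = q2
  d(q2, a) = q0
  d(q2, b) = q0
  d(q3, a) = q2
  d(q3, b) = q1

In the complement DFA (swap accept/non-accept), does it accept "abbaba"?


Trace: q0 -> q0 -> q2 -> q0 -> q0 -> q2 -> q0
Final: q0
Original accept: {q0, q3}
Complement: q0 is in original accept

No, complement rejects (original accepts)


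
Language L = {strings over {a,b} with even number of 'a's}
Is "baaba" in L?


count('a') = 3; 3 mod 2 = 1

No, "baaba" is not in L


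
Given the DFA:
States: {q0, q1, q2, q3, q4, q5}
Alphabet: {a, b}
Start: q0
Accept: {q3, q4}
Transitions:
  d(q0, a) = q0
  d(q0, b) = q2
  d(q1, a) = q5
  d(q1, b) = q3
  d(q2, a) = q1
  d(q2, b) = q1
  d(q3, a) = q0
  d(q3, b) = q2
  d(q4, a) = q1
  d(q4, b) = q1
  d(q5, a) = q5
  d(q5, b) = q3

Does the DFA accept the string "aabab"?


Trace: q0 -> q0 -> q0 -> q2 -> q1 -> q3
Final state: q3
Accept states: {q3, q4}

Yes, accepted (final state q3 is an accept state)


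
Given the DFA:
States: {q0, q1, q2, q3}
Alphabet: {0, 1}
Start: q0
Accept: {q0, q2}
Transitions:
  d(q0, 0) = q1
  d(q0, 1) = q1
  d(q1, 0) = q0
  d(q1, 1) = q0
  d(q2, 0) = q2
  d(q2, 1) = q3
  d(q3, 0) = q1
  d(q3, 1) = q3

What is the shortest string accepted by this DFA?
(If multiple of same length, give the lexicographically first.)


BFS by string length (lex-first path to each state shown):
  len 0: q0<-""
Found accept state at length 0.

"" (empty string)


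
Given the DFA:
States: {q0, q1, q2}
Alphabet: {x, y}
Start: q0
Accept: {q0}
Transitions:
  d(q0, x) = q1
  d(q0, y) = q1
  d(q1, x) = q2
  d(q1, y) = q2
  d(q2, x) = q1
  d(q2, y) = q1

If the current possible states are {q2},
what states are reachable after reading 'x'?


Apply transition on 'x' from each current state:
  d(q2, x) = q1

{q1}


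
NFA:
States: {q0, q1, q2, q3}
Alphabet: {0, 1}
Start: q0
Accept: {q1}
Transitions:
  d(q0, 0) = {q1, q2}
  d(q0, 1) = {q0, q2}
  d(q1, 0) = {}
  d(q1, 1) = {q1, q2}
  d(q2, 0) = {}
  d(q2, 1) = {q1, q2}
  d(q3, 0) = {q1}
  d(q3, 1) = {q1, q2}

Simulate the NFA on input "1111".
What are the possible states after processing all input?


Start: {q0}
  --1--> {q0, q2}
  --1--> {q0, q1, q2}
  --1--> {q0, q1, q2}
  --1--> {q0, q1, q2}

{q0, q1, q2}


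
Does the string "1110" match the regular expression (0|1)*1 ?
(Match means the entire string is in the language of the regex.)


|string| = 4; first = '1'; last = '0'

No, "1110" does not match (0|1)*1


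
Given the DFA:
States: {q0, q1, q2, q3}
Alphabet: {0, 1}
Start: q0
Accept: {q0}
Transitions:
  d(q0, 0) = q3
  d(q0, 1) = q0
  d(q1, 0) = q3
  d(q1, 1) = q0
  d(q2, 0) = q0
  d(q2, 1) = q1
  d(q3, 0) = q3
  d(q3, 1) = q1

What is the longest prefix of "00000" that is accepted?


Run the DFA, marking each prefix where the state is accepting:
  "" -> q0 [accept]
  "0" -> q3 [reject]
  "00" -> q3 [reject]
  "000" -> q3 [reject]
  "0000" -> q3 [reject]
  "00000" -> q3 [reject]

""


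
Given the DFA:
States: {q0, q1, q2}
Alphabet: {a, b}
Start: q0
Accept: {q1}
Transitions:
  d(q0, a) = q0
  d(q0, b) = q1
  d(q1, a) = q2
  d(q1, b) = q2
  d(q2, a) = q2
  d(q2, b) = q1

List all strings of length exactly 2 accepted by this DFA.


All strings of length 2: 4 total
Accepted: 1

"ab"


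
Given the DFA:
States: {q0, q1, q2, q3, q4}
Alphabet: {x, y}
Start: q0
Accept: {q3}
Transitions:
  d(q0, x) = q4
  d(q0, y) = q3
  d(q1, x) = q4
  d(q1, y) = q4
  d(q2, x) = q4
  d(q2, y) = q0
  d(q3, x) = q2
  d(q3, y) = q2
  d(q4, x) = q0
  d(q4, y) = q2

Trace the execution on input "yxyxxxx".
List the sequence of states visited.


Input: yxyxxxx
d(q0, y) = q3
d(q3, x) = q2
d(q2, y) = q0
d(q0, x) = q4
d(q4, x) = q0
d(q0, x) = q4
d(q4, x) = q0


q0 -> q3 -> q2 -> q0 -> q4 -> q0 -> q4 -> q0


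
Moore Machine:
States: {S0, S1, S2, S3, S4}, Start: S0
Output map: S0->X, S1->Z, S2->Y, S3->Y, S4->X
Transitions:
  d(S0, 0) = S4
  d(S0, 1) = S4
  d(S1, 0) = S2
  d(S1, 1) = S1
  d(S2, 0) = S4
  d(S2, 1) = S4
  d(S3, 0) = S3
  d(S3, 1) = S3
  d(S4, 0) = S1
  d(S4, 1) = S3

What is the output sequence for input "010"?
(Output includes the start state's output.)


Start: S0 (output X)
  --0--> S4 (output X)
  --1--> S3 (output Y)
  --0--> S3 (output Y)

"XXYY"


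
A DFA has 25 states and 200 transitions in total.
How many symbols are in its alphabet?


Each state has exactly one transition per symbol.
|alphabet| = transitions / states = 200 / 25 = 8

8


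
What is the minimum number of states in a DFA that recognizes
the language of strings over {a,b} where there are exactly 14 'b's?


States: count = 0, 1, ..., 14 (that's 15 states), plus a dead state for count > 14.
Total: 15 + 1 = 16. Accept = count-14 state.

16


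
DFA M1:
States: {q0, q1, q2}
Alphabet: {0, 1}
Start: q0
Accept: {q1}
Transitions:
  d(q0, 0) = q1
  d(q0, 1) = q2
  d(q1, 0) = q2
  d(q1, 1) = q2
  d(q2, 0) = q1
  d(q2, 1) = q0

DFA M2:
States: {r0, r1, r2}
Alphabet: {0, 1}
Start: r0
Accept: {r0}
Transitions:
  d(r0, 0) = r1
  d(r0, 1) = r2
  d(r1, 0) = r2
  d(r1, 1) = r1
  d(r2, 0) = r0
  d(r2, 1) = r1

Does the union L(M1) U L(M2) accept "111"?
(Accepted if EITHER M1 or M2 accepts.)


M1: final=q2 accepted=False
M2: final=r1 accepted=False

No, union rejects (neither accepts)


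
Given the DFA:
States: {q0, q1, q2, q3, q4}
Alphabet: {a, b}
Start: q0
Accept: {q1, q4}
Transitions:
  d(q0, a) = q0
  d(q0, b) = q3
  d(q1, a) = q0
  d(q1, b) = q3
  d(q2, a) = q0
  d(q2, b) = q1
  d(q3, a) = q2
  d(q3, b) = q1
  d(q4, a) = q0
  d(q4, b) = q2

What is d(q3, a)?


Looking up transition d(q3, a)

q2


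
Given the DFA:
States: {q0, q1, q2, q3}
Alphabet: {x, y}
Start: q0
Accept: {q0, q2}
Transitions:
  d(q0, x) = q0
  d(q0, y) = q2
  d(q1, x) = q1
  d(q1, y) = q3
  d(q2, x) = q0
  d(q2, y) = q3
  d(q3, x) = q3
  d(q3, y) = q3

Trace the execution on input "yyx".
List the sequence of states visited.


Input: yyx
d(q0, y) = q2
d(q2, y) = q3
d(q3, x) = q3


q0 -> q2 -> q3 -> q3


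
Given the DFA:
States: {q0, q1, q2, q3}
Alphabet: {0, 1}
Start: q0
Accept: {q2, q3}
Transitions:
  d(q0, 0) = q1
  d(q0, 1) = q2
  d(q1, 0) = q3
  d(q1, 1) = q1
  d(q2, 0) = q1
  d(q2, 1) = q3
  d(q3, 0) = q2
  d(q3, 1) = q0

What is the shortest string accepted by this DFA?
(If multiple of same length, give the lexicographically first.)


BFS by string length (lex-first path to each state shown):
  len 0: q0<-""
  len 1: q1<-"0", q2<-"1"
Found accept state at length 1.

"1"


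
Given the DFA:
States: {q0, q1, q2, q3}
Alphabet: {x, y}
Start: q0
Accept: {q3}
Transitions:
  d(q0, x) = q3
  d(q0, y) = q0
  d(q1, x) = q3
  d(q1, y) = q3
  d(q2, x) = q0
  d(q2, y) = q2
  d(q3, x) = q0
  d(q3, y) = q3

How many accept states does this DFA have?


Accept states listed: {q3}
Counting: q3(1)

1


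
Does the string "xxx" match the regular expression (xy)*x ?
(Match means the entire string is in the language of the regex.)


|string| = 3; first = 'x'; last = 'x'

No, "xxx" does not match (xy)*x


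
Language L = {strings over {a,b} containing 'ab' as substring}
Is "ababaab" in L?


'ab' occurs at index 0

Yes, "ababaab" is in L


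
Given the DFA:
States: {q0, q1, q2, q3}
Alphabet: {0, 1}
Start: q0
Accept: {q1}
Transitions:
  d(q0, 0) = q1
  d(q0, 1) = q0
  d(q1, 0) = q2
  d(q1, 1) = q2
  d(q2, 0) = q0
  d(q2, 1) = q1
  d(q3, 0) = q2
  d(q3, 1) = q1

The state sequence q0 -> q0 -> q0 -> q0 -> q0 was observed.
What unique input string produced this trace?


Trace back each transition to find the symbol:
  q0 --[1]--> q0
  q0 --[1]--> q0
  q0 --[1]--> q0
  q0 --[1]--> q0

"1111"


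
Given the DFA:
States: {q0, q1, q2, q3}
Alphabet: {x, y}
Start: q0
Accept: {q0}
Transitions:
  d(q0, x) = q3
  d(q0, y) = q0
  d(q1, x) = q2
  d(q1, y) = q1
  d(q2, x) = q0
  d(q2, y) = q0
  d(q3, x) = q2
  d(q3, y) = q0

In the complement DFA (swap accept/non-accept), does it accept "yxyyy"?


Trace: q0 -> q0 -> q3 -> q0 -> q0 -> q0
Final: q0
Original accept: {q0}
Complement: q0 is in original accept

No, complement rejects (original accepts)


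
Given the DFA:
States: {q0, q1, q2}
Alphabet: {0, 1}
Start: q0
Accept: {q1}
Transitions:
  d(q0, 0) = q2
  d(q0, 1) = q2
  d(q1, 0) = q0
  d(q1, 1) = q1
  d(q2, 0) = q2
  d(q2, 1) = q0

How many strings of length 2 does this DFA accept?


Enumerating all length-2 strings:
  "00" -> q2 [reject]
  "01" -> q0 [reject]
  "10" -> q2 [reject]
  "11" -> q0 [reject]

0 out of 4


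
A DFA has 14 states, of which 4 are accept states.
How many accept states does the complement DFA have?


Complement swaps accept and non-accept states.
14 - 4 = 10

10


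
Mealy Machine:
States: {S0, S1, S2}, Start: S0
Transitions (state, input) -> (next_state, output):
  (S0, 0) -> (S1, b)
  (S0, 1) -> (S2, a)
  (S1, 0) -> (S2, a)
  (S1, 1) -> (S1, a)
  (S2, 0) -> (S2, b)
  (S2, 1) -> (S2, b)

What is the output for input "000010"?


Step-by-step:
  (S0, 0) -> (S1, b)
  (S1, 0) -> (S2, a)
  (S2, 0) -> (S2, b)
  (S2, 0) -> (S2, b)
  (S2, 1) -> (S2, b)
  (S2, 0) -> (S2, b)

"babbbb"


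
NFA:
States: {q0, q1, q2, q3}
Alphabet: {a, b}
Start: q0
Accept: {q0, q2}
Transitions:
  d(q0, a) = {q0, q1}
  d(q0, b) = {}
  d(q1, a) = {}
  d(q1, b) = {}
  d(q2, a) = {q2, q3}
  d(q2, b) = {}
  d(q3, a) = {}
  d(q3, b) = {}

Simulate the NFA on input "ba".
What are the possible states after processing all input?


Start: {q0}
  --b--> {}
  --a--> {}

{} (empty set, no valid transitions)


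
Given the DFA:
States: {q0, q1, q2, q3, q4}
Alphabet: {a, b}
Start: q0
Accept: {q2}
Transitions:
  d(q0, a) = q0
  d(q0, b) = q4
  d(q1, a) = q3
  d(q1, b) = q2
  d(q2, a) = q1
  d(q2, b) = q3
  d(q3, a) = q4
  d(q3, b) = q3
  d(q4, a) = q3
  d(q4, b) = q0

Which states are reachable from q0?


BFS from q0:
  layer 0: {q0}
  layer 1: {q4}
  layer 2: {q3}

{q0, q3, q4}


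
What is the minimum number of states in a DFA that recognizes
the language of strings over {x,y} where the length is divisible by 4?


States track (length) mod 4.
Need 4 states: one per remainder 0..3; accept = remainder 0.

4


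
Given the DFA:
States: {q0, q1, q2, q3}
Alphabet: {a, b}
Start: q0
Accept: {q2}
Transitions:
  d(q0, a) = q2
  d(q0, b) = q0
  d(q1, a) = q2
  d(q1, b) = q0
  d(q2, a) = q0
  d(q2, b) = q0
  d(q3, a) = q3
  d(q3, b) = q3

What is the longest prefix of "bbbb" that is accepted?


Run the DFA, marking each prefix where the state is accepting:
  "" -> q0 [reject]
  "b" -> q0 [reject]
  "bb" -> q0 [reject]
  "bbb" -> q0 [reject]
  "bbbb" -> q0 [reject]

No prefix is accepted


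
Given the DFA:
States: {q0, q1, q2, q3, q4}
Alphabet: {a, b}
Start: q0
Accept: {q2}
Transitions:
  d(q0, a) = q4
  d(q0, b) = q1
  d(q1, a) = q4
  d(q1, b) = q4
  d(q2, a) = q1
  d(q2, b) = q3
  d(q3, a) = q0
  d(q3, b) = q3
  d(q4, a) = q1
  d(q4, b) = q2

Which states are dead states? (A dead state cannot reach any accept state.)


Forward reachability from each state:
  q0 -> reaches accept state q2 (live)
  q1 -> reaches accept state q2 (live)
  q2 -> reaches accept state q2 (live)
  q3 -> reaches accept state q2 (live)
  q4 -> reaches accept state q2 (live)

None (all states can reach an accept state)


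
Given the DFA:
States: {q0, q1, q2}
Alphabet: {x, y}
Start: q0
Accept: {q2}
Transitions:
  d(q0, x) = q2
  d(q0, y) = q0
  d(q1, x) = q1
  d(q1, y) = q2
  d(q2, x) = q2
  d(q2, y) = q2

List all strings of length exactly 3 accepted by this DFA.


All strings of length 3: 8 total
Accepted: 7

"xxx", "xxy", "xyx", "xyy", "yxx", "yxy", "yyx"


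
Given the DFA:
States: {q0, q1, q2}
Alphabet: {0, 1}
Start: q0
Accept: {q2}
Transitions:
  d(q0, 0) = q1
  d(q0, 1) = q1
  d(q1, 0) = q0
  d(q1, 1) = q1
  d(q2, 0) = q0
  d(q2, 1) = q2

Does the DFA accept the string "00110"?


Trace: q0 -> q1 -> q0 -> q1 -> q1 -> q0
Final state: q0
Accept states: {q2}

No, rejected (final state q0 is not an accept state)


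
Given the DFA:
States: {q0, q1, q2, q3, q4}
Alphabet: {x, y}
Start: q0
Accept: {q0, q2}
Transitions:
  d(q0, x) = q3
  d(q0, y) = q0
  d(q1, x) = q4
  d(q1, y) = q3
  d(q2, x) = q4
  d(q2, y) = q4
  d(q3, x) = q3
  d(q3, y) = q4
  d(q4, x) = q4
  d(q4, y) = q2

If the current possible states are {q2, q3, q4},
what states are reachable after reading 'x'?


Apply transition on 'x' from each current state:
  d(q2, x) = q4
  d(q3, x) = q3
  d(q4, x) = q4

{q3, q4}


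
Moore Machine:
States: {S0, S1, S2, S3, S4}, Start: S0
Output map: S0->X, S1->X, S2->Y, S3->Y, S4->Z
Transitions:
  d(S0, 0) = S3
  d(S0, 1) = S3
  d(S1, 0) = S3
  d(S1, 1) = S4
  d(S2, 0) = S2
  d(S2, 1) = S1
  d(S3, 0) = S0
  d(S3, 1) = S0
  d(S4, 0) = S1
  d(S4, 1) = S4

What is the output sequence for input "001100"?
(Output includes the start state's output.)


Start: S0 (output X)
  --0--> S3 (output Y)
  --0--> S0 (output X)
  --1--> S3 (output Y)
  --1--> S0 (output X)
  --0--> S3 (output Y)
  --0--> S0 (output X)

"XYXYXYX"


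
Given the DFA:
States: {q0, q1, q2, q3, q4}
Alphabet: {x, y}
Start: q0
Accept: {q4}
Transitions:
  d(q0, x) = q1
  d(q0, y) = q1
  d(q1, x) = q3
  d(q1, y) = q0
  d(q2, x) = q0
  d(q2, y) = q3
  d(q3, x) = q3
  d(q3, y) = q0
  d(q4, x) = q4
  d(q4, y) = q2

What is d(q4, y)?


Looking up transition d(q4, y)

q2


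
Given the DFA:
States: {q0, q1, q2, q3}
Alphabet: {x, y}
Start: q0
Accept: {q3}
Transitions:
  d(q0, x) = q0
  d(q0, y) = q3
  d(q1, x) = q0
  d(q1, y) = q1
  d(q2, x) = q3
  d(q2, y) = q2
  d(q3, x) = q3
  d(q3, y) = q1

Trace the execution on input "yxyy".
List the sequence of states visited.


Input: yxyy
d(q0, y) = q3
d(q3, x) = q3
d(q3, y) = q1
d(q1, y) = q1


q0 -> q3 -> q3 -> q1 -> q1


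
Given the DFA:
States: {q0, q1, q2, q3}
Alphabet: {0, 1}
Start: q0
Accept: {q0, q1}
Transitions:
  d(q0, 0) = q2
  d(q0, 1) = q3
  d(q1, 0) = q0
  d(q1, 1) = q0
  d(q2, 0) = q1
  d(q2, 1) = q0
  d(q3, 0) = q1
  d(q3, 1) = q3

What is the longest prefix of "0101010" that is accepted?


Run the DFA, marking each prefix where the state is accepting:
  "" -> q0 [accept]
  "0" -> q2 [reject]
  "01" -> q0 [accept]
  "010" -> q2 [reject]
  "0101" -> q0 [accept]
  "01010" -> q2 [reject]
  "010101" -> q0 [accept]
  "0101010" -> q2 [reject]

"010101"
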